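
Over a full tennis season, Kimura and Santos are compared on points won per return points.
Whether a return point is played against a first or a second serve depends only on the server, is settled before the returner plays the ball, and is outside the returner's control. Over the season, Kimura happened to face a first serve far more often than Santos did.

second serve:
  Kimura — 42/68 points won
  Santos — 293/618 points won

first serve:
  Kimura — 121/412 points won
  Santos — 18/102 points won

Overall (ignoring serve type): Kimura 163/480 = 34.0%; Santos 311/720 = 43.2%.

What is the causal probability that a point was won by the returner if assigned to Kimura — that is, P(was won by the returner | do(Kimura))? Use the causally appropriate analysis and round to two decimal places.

Serve type is set before the player has any effect — it is not caused by the player — and it independently drives the outcome. That makes it a confounder, so the causal comparison is within serve type levels.
Standardising Kimura to the population serve type mix: 0.572·42/68 + 0.428·121/412 = 0.479.

0.48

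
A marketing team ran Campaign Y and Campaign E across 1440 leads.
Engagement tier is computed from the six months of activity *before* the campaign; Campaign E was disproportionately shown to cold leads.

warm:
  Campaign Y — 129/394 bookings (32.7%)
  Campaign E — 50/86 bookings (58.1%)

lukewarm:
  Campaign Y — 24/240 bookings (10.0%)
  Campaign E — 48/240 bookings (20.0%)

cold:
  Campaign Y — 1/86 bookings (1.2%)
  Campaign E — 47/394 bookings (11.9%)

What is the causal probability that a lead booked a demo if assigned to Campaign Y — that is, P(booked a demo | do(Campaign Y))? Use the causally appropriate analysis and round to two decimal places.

0.15

Campaign E is higher inside every engagement tier stratum but Campaign Y is higher in aggregate. Whether to stratify depends on how engagement tier relates to the campaign.
The imbalance in engagement tier arose from how leads were allocated, not from anything the campaign did; and engagement tier independently affects the outcome. The pooled gap is confounded — condition on engagement tier.
Standardising Campaign Y to the population engagement tier mix: 0.333·129/394 + 0.333·24/240 + 0.333·1/86 = 0.146.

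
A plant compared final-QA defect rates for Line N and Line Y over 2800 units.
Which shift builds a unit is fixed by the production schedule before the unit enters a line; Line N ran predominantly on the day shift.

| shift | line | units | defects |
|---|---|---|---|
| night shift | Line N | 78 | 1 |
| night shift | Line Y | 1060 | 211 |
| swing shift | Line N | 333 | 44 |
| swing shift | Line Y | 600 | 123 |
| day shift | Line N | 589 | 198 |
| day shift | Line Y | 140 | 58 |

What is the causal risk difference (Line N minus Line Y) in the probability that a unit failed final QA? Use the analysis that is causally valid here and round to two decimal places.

-0.12

Line N is lower inside every shift stratum but Line Y is lower in aggregate. Whether to stratify depends on how shift relates to the line.
The imbalance in shift arose from how units were allocated, not from anything the line did; and shift independently affects the outcome. The pooled gap is confounded — condition on shift.
Adjusting over the population distribution of shift: 0.406·(0.013−0.199) + 0.333·(0.132−0.205) + 0.260·(0.336−0.414) = -0.120.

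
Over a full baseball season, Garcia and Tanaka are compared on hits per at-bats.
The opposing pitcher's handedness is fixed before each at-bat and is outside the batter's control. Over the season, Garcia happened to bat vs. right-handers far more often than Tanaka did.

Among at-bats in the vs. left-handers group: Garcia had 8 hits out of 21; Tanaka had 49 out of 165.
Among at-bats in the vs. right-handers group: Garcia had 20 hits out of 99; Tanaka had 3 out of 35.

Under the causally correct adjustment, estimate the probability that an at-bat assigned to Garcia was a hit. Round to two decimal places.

Here pitcher handedness is a common cause — it drives both which player a case falls under and the outcome. The crude comparison mixes populations; the stratum-specific rates are the causally relevant ones.
Standardising Garcia to the population pitcher handedness mix: 0.581·8/21 + 0.419·20/99 = 0.306.

0.31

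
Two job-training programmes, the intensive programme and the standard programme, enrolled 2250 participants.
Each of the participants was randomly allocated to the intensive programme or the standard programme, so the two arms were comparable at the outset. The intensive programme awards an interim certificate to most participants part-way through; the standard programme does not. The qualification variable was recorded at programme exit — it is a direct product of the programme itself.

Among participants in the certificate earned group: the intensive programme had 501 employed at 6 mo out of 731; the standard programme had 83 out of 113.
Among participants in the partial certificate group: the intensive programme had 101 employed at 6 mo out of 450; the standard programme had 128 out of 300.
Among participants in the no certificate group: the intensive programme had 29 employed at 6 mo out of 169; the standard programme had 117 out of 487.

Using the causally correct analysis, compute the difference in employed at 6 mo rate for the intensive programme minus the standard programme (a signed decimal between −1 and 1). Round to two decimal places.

Qualification attained during the programme is recorded after the programme and is itself shifted by it — it sits on the causal path from programme to outcome. Conditioning on a mediator would strip out part of the effect we want; the pooled comparison gives the total causal effect.
The causal difference is the pooled difference: 0.467 − 0.364 = +0.103.

+0.10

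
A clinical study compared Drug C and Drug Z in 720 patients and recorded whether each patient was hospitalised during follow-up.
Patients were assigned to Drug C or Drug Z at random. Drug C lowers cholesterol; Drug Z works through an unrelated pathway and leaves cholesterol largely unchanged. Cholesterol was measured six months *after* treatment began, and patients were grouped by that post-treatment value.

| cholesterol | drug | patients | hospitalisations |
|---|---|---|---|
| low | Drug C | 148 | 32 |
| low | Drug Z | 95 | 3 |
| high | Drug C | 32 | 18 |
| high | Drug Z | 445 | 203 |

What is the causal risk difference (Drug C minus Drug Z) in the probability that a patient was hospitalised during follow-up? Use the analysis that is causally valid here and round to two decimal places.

-0.10

The cholesterol-specific comparison favours Drug Z throughout, but the pooled figures favour Drug C. The question is whether to condition on cholesterol.
Cholesterol is downstream of the drug. One should not condition on a consequence of treatment, so the overall rates are the right comparison.
The causal difference is the pooled difference: 0.278 − 0.381 = -0.104.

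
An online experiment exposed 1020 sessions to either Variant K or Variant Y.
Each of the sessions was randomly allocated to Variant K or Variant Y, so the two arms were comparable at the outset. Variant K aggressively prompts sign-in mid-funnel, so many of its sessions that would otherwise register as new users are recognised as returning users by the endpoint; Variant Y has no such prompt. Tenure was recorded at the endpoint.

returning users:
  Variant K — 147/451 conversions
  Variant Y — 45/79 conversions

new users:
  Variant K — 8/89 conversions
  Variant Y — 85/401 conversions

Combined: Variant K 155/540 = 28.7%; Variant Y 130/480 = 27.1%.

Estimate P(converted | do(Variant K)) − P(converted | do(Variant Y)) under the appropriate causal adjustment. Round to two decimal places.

User tenure here is a post-treatment variable shaped by the variant; conditioning on it would introduce bias rather than remove it. The overall comparison is the causal one.
The causal difference is the pooled difference: 0.287 − 0.271 = +0.016.

+0.02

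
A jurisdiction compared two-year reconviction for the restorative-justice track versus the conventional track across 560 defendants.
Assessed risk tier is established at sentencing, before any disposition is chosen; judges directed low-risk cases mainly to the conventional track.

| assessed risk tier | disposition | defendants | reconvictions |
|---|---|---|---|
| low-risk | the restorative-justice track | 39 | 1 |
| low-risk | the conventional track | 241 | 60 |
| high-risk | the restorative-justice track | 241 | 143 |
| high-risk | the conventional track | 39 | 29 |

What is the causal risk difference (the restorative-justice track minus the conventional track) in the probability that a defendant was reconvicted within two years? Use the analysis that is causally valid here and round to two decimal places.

-0.19

Within every assessed risk tier level the restorative-justice track has the lower rate, yet pooled the conventional track does — Simpson's reversal.
Assessed risk tier differs across dispositions for reasons unrelated to any effect of the disposition itself, and it separately predicts the outcome — a classic confounder. We must compare within assessed risk tier levels.
Adjusting over the population distribution of assessed risk tier: 0.500·(0.026−0.249) + 0.500·(0.593−0.744) = -0.187.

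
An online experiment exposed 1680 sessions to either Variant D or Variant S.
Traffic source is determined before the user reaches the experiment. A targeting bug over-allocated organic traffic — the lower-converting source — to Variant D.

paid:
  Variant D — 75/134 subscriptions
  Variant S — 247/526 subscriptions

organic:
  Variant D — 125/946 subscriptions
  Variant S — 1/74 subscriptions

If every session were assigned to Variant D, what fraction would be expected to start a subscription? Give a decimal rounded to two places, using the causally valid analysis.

The stratified and pooled comparisons disagree (Variant D wins within each traffic source; Variant S wins overall), so the answer turns on the causal role of traffic source.
Nothing the variant does changes traffic source; the imbalance is an allocation artefact. With traffic source also predicting the outcome, the pooled figure is confounded, and the within-stratum comparison is the causal one.
Standardising Variant D to the population traffic source mix: 0.393·75/134 + 0.607·125/946 = 0.300.

0.30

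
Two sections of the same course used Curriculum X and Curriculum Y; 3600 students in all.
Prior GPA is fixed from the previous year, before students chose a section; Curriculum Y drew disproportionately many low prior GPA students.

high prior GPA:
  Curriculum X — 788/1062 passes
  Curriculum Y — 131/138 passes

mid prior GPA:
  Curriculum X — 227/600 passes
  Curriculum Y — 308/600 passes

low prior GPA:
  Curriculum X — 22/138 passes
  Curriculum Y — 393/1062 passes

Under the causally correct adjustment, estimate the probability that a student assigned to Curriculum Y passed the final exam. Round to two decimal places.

0.61

Within every prior GPA band level Curriculum Y has the higher rate, yet pooled Curriculum X does — Simpson's reversal.
Prior GPA band satisfies the back-door criterion: it is not a descendant of the teaching method, and it blocks the spurious path from teaching method to outcome. Adjusting for it (i.e., using the within-prior GPA band rates) gives the causal effect.
Standardising Curriculum Y to the population prior GPA band mix: 0.333·131/138 + 0.333·308/600 + 0.333·393/1062 = 0.611.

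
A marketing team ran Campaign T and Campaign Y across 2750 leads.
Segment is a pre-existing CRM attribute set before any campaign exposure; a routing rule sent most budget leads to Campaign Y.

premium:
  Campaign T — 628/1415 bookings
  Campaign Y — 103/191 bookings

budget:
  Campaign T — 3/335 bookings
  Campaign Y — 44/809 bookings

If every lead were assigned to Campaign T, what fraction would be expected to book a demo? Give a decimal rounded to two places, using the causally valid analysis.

Within every customer segment level Campaign Y has the higher rate, yet pooled Campaign T does — Simpson's reversal.
Nothing the campaign does changes customer segment; the imbalance is an allocation artefact. With customer segment also predicting the outcome, the pooled figure is confounded, and the within-stratum comparison is the causal one.
Standardising Campaign T to the population customer segment mix: 0.584·628/1415 + 0.416·3/335 = 0.263.

0.26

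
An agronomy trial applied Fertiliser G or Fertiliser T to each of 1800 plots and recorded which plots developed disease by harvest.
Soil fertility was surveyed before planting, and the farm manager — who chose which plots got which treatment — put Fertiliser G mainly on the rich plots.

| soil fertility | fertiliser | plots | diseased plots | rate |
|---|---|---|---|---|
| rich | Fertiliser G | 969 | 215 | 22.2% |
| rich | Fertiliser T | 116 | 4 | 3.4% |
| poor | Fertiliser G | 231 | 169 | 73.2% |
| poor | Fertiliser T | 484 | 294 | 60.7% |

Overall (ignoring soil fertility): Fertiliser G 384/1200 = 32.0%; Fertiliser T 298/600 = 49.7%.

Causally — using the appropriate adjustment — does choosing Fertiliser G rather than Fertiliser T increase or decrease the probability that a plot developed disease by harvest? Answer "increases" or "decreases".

The stratified and pooled comparisons disagree (Fertiliser T wins within each soil fertility; Fertiliser G wins overall), so the answer turns on the causal role of soil fertility.
The imbalance in soil fertility arose from how plots were allocated, not from anything the fertiliser did; and soil fertility independently affects the outcome. The pooled gap is confounded — condition on soil fertility.
Within each level — rich: 22.2% vs 3.4%; poor: 73.2% vs 60.7% — Fertiliser T is lower every time.

increases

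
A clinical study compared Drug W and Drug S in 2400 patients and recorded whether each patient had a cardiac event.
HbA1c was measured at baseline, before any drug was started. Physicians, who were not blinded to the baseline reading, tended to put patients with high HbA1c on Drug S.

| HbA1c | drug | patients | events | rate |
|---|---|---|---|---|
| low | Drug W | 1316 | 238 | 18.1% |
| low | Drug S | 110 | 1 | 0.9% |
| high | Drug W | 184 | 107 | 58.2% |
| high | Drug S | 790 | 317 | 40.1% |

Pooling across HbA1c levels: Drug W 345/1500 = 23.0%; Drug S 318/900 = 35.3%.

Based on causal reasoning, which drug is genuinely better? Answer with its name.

Drug S

HbA1c satisfies the back-door criterion: it is not a descendant of the drug, and it blocks the spurious path from drug to outcome. Adjusting for it (i.e., using the within-HbA1c rates) gives the causal effect.
Within each level — low: 18.1% vs 0.9%; high: 58.2% vs 40.1% — Drug S is lower every time.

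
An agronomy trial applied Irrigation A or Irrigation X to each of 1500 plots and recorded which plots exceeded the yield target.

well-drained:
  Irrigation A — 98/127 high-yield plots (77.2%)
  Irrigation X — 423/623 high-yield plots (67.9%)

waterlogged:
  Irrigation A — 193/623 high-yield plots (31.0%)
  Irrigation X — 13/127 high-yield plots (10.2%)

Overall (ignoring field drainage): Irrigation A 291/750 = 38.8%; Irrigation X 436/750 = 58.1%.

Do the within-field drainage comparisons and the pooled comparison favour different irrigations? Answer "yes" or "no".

Within each field drainage level (well-drained 77.2% vs 67.9%; waterlogged 31.0% vs 10.2%), Irrigation A has the higher rate every time. Pooled: 38.8% vs 58.1% — Irrigation X has the higher rate overall. The two comparisons disagree.

yes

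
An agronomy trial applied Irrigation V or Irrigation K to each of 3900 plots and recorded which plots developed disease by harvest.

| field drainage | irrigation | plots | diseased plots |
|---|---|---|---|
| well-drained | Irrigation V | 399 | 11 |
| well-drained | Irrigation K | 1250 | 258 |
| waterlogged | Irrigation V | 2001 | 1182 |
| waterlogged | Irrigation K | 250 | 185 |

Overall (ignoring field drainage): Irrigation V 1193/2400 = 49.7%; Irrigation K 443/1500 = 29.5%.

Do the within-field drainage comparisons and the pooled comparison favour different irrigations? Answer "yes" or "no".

yes

Within each field drainage level (well-drained 2.8% vs 20.6%; waterlogged 59.1% vs 74.0%), Irrigation V has the lower rate every time. Pooled: 49.7% vs 29.5% — Irrigation K has the lower rate overall. The two comparisons disagree.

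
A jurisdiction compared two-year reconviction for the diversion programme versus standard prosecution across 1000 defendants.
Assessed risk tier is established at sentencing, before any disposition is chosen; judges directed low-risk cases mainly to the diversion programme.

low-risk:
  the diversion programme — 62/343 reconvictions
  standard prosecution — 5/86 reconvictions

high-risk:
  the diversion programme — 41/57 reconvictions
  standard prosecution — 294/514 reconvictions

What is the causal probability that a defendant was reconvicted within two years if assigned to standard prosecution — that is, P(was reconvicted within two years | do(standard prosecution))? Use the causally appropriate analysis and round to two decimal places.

standard prosecution is lower inside every assessed risk tier stratum but the diversion programme is lower in aggregate. Whether to stratify depends on how assessed risk tier relates to the disposition.
Since assessed risk tier is a pre-existing factor (not a product of the disposition) and it affects the outcome on its own, it is a confounder. The stratified rates, not the pooled rate, identify the causal effect.
Standardising standard prosecution to the population assessed risk tier mix: 0.429·5/86 + 0.571·294/514 = 0.352.

0.35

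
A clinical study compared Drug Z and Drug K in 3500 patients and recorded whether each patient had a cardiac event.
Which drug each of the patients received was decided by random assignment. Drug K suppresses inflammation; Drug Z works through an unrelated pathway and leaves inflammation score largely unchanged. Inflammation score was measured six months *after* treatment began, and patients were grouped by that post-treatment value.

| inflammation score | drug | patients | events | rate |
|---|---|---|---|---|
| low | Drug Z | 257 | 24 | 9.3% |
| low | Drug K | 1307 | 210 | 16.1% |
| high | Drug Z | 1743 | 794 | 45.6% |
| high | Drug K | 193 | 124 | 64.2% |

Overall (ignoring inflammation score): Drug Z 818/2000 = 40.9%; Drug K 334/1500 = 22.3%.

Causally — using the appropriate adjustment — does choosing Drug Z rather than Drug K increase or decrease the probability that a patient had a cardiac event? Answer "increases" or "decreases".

Inflammation score here is a post-treatment variable shaped by the drug; conditioning on it would introduce bias rather than remove it. The overall comparison is the causal one.
Pooled: Drug Z 40.9% vs Drug K 22.3%; Drug K is lower overall.

increases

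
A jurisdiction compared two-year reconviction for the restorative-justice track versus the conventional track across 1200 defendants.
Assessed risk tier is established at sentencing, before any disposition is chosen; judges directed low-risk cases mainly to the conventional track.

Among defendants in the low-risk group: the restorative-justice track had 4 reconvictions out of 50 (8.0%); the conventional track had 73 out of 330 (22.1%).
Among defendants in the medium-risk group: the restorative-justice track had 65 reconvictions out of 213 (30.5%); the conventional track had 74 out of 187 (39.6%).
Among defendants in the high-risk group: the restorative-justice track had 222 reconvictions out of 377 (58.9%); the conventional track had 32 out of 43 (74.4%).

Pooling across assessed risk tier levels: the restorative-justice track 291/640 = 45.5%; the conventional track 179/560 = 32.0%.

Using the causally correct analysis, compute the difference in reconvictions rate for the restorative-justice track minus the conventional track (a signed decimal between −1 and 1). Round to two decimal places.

Since assessed risk tier is a pre-existing factor (not a product of the disposition) and it affects the outcome on its own, it is a confounder. The stratified rates, not the pooled rate, identify the causal effect.
Adjusting over the population distribution of assessed risk tier: 0.317·(0.080−0.221) + 0.333·(0.305−0.396) + 0.350·(0.589−0.744) = -0.129.

-0.13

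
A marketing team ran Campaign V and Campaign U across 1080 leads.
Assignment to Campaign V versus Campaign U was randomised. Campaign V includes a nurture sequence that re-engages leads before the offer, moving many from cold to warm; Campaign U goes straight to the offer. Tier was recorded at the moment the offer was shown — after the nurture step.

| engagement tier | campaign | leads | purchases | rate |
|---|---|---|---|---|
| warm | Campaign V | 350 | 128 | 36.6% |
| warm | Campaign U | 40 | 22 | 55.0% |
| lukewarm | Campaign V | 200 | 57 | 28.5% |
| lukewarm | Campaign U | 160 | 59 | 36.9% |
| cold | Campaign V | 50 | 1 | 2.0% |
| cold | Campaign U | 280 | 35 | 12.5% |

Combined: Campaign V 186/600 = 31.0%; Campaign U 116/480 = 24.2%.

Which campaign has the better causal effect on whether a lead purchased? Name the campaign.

Engagement tier here is a post-treatment variable shaped by the campaign; conditioning on it would introduce bias rather than remove it. The overall comparison is the causal one.
Pooled: Campaign V 31.0% vs Campaign U 24.2%; Campaign V is higher overall.

Campaign V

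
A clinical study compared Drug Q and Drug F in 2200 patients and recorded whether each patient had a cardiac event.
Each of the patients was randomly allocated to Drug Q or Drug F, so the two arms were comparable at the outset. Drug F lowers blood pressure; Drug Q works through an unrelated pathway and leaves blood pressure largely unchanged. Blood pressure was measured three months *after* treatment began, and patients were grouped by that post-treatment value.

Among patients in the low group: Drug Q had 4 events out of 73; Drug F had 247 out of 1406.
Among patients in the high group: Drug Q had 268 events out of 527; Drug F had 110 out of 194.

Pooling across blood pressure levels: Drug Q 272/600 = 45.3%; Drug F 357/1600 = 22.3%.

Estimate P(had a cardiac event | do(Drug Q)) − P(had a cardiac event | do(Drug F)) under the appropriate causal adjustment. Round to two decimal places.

+0.23

Stratifying would compare drugs among patients the drugs themselves sorted into blood pressure groups — a form of selection on an intermediate. The unconditioned pooled rates give the total causal effect.
The causal difference is the pooled difference: 0.453 − 0.223 = +0.230.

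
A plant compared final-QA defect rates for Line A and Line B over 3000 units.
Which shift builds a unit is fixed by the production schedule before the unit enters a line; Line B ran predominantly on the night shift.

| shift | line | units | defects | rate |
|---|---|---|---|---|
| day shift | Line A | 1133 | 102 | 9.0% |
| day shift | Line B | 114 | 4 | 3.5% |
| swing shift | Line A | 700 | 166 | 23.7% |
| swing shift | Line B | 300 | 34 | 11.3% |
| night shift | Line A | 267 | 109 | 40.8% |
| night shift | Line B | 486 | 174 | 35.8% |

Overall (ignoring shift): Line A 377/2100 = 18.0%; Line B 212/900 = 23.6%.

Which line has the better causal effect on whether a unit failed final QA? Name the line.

The imbalance in shift arose from how units were allocated, not from anything the line did; and shift independently affects the outcome. The pooled gap is confounded — condition on shift.
Within each level — day shift: 9.0% vs 3.5%; swing shift: 23.7% vs 11.3%; night shift: 40.8% vs 35.8% — Line B is lower every time.

Line B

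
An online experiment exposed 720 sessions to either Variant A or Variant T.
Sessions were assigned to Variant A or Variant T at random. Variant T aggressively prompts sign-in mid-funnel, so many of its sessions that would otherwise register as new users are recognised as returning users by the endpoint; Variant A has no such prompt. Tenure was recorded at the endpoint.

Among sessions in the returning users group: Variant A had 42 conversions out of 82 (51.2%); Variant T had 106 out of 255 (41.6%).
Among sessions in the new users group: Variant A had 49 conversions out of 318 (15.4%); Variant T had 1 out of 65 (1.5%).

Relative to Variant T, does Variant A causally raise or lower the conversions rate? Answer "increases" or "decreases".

decreases

User tenure is recorded after the variant and is itself shifted by it — it sits on the causal path from variant to outcome. Conditioning on a mediator would strip out part of the effect we want; the pooled comparison gives the total causal effect.
Pooled: Variant A 22.8% vs Variant T 33.4%; Variant T is higher overall.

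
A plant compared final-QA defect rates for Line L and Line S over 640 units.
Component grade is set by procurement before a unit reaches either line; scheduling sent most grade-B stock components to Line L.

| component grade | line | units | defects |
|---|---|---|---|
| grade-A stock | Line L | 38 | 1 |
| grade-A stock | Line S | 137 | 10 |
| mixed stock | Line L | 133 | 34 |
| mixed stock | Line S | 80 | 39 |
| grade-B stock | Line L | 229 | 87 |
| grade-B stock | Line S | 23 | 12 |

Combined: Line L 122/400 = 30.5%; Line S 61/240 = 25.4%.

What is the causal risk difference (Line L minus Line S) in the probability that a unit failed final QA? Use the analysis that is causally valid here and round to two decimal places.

Line L is lower inside every component grade stratum but Line S is lower in aggregate. Whether to stratify depends on how component grade relates to the line.
Since component grade is a pre-existing factor (not a product of the line) and it affects the outcome on its own, it is a confounder. The stratified rates, not the pooled rate, identify the causal effect.
Adjusting over the population distribution of component grade: 0.273·(0.026−0.073) + 0.333·(0.256−0.487) + 0.394·(0.380−0.522) = -0.146.

-0.15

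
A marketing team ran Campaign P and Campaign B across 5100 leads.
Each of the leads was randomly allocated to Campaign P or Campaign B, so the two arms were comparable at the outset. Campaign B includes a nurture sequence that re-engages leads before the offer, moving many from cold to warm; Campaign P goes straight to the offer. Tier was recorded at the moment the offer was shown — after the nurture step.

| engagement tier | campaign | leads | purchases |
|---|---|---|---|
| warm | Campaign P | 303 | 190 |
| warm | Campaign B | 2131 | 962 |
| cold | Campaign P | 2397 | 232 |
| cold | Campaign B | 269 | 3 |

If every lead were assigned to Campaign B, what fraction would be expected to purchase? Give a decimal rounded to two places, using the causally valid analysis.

0.40

Engagement tier lies on the pathway campaign → engagement tier → outcome, so adjusting for it blocks the indirect effect. For the total causal effect of campaign, use the unadjusted pooled rates.
So P(outcome | do(Campaign B)) is just the pooled rate for Campaign B: 965/2400 = 0.402.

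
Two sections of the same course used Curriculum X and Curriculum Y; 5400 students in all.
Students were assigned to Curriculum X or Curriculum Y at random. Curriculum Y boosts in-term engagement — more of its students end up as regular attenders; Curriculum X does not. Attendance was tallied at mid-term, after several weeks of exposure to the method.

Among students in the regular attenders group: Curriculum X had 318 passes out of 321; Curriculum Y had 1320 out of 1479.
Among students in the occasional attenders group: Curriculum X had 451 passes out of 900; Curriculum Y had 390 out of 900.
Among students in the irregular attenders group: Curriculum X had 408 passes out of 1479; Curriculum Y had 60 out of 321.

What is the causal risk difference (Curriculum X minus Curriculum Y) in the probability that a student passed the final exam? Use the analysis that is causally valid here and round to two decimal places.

Mid-term attendance is recorded after the teaching method and is itself shifted by it — it sits on the causal path from teaching method to outcome. Conditioning on a mediator would strip out part of the effect we want; the pooled comparison gives the total causal effect.
The causal difference is the pooled difference: 0.436 − 0.656 = -0.220.

-0.22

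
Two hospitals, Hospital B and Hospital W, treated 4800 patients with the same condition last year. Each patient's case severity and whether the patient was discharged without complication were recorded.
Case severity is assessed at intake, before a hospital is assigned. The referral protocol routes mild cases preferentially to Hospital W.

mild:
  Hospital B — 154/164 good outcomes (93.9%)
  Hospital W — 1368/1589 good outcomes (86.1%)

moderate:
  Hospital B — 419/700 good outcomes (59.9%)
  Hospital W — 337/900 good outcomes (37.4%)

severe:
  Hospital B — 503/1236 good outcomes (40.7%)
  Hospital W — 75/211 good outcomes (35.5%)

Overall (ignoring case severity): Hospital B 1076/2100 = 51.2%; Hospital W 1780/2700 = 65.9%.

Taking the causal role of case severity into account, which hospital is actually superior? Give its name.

Within every case severity level Hospital B has the higher rate, yet pooled Hospital W does — Simpson's reversal.
The imbalance in case severity arose from how patients were allocated, not from anything the hospital did; and case severity independently affects the outcome. The pooled gap is confounded — condition on case severity.
Within each level — mild: 93.9% vs 86.1%; moderate: 59.9% vs 37.4%; severe: 40.7% vs 35.5% — Hospital B is higher every time.

Hospital B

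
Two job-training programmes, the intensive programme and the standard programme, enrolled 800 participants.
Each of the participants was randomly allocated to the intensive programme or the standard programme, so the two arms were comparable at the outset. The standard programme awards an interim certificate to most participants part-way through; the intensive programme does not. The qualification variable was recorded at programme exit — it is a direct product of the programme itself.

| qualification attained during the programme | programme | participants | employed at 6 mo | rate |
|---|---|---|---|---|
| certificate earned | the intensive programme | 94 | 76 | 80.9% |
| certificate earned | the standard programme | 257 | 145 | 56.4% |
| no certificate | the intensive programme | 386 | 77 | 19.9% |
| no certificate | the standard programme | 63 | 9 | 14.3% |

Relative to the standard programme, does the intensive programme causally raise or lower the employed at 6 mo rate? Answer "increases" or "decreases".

decreases

Within every qualification attained during the programme level the intensive programme has the higher rate, yet pooled the standard programme does — Simpson's reversal.
Because the programme influences qualification attained during the programme, qualification attained during the programme is a post-treatment mediator, not a confounder. Stratifying on it would bias the estimate; the causal effect is the crude pooled difference.
Pooled: the intensive programme 31.9% vs the standard programme 48.1%; the standard programme is higher overall.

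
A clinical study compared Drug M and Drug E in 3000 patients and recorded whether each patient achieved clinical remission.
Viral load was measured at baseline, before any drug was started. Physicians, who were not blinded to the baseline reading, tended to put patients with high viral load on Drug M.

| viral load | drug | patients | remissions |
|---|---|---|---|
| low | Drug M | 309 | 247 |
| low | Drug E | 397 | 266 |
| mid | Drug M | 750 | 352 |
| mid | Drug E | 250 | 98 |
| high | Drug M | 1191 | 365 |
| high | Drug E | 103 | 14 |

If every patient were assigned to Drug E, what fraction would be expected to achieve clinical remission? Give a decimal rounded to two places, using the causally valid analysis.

Since viral load is a pre-existing factor (not a product of the drug) and it affects the outcome on its own, it is a confounder. The stratified rates, not the pooled rate, identify the causal effect.
Standardising Drug E to the population viral load mix: 0.235·266/397 + 0.333·98/250 + 0.431·14/103 = 0.347.

0.35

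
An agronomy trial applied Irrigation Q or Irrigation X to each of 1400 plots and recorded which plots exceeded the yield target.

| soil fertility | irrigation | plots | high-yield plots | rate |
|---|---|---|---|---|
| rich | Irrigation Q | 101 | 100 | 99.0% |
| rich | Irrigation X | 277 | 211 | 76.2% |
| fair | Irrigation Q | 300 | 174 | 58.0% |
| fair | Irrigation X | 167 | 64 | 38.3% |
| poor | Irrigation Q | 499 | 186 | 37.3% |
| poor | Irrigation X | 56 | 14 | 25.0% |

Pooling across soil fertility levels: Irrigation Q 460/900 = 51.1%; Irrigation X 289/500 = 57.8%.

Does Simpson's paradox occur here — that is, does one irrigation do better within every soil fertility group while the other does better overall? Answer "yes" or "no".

yes

Within each soil fertility level (rich 99.0% vs 76.2%; fair 58.0% vs 38.3%; poor 37.3% vs 25.0%), Irrigation Q has the higher rate every time. Pooled: 51.1% vs 57.8% — Irrigation X has the higher rate overall. The two comparisons disagree.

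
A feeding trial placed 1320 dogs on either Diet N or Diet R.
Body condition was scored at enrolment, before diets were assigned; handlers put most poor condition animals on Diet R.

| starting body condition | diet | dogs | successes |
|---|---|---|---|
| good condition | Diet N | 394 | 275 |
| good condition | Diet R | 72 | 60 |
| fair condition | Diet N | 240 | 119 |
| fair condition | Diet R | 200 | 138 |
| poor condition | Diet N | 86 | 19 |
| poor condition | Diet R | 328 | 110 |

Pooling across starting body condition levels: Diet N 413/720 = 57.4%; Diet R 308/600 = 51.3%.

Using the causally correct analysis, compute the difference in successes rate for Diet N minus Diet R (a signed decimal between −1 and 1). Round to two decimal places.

The starting body condition-specific comparison favours Diet R throughout, but the pooled figures favour Diet N. The question is whether to condition on starting body condition.
Here starting body condition is a common cause — it drives both which diet a case falls under and the outcome. The crude comparison mixes populations; the stratum-specific rates are the causally relevant ones.
Adjusting over the population distribution of starting body condition: 0.353·(0.698−0.833) + 0.333·(0.496−0.690) + 0.314·(0.221−0.335) = -0.148.

-0.15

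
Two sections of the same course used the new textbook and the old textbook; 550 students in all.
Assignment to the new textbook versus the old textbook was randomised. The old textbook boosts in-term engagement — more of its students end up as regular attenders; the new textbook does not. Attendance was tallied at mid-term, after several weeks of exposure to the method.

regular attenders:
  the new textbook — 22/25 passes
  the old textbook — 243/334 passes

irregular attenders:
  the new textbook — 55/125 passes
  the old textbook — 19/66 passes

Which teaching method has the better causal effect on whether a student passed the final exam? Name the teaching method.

The stratified and pooled comparisons disagree (the new textbook wins within each mid-term attendance; the old textbook wins overall), so the answer turns on the causal role of mid-term attendance.
Because the teaching method influences mid-term attendance, mid-term attendance is a post-treatment mediator, not a confounder. Stratifying on it would bias the estimate; the causal effect is the crude pooled difference.
Pooled: the new textbook 51.3% vs the old textbook 65.5%; the old textbook is higher overall.

the old textbook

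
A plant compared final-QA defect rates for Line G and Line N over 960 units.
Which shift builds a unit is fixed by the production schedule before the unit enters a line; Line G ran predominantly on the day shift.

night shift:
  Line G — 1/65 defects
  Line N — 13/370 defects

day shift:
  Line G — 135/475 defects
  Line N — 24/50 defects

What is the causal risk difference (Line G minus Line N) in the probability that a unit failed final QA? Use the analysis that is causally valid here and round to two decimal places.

The stratified and pooled comparisons disagree (Line G wins within each shift; Line N wins overall), so the answer turns on the causal role of shift.
Here shift is a common cause — it drives both which line a case falls under and the outcome. The crude comparison mixes populations; the stratum-specific rates are the causally relevant ones.
Adjusting over the population distribution of shift: 0.453·(0.015−0.035) + 0.547·(0.284−0.480) = -0.116.

-0.12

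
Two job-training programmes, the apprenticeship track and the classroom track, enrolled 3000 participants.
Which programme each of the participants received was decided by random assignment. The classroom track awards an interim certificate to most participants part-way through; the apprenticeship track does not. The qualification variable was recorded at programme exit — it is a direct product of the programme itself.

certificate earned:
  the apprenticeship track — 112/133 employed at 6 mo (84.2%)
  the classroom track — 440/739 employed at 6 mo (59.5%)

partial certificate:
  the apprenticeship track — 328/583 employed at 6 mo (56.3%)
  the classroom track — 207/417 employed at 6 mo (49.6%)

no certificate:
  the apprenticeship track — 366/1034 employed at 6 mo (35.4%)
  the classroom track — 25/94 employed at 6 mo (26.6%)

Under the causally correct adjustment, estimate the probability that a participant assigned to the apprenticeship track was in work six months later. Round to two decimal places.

Because the programme influences qualification attained during the programme, qualification attained during the programme is a post-treatment mediator, not a confounder. Stratifying on it would bias the estimate; the causal effect is the crude pooled difference.
So P(outcome | do(the apprenticeship track)) is just the pooled rate for the apprenticeship track: 806/1750 = 0.461.

0.46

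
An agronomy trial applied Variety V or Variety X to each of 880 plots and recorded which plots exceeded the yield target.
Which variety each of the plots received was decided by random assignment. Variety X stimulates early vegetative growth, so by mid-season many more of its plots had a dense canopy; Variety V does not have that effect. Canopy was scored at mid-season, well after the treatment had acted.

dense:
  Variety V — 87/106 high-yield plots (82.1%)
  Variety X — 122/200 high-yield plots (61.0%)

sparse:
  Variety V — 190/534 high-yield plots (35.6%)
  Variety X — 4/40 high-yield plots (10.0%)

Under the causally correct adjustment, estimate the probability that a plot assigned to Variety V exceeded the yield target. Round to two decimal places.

0.43

Mid-season canopy is downstream of the variety. One should not condition on a consequence of treatment, so the overall rates are the right comparison.
So P(outcome | do(Variety V)) is just the pooled rate for Variety V: 277/640 = 0.433.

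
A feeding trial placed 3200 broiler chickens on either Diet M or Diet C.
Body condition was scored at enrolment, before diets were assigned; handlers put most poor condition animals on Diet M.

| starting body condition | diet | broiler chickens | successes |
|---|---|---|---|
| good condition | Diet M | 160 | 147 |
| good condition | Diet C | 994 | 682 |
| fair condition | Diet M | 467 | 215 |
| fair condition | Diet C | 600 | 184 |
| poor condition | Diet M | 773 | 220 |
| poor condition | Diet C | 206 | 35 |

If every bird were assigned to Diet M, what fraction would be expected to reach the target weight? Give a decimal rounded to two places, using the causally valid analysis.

The imbalance in starting body condition arose from how broiler chickens were allocated, not from anything the diet did; and starting body condition independently affects the outcome. The pooled gap is confounded — condition on starting body condition.
Standardising Diet M to the population starting body condition mix: 0.361·147/160 + 0.333·215/467 + 0.306·220/773 = 0.572.

0.57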